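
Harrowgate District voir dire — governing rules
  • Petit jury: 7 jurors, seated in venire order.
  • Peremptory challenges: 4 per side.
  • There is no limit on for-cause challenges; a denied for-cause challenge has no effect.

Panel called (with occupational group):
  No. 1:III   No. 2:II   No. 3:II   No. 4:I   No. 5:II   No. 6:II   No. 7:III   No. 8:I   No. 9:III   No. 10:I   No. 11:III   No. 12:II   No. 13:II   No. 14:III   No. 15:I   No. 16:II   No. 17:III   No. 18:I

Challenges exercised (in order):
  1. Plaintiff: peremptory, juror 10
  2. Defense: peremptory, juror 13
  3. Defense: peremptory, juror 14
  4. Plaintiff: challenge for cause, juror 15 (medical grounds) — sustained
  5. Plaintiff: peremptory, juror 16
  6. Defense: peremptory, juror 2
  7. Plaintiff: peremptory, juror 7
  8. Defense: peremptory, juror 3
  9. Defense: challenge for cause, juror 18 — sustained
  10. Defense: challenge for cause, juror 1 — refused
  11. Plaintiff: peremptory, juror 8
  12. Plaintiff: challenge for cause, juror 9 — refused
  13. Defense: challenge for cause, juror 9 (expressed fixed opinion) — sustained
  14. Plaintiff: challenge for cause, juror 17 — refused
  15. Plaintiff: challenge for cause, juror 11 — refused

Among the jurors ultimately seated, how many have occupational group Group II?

Removed: #2, #3, #7, #8, #9, #10, #13, #14, #15, #16, #18.
Seated jurors 1–7: #1, #4, #5, #6, #11, #12, #17.
Of those, in Group II: #5, #6, #12 → 3.

3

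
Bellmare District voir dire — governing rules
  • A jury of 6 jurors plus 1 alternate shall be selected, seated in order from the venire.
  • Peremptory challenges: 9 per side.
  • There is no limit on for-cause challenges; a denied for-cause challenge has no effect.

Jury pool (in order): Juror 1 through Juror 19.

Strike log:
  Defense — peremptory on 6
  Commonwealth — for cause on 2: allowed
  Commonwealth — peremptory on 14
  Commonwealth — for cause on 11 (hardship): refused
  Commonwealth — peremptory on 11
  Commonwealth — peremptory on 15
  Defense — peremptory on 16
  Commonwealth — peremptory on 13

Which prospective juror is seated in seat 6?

Removed: #2, #6, #11, #13, #14, #15, #16.
Filling seats in venire order through position 6: #1, #3, #4, #5, #7, #8.
So seat 6 is #8.

8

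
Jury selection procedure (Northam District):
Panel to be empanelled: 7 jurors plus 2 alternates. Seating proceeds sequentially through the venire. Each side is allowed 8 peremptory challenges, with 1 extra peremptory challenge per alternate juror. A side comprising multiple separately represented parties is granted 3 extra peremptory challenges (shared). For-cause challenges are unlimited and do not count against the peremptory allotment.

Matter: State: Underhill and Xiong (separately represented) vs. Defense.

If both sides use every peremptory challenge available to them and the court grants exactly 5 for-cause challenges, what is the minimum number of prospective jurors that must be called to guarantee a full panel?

37

Seats to fill: 7 + 2 alternates = 9.
Peremptories — State: 8 + 1×2 + 3 = 13; Defense: 8 + 1×2 = 10; total 23.
For-cause removals: 5.
Minimum venire: 9 + 23 + 5 = 37.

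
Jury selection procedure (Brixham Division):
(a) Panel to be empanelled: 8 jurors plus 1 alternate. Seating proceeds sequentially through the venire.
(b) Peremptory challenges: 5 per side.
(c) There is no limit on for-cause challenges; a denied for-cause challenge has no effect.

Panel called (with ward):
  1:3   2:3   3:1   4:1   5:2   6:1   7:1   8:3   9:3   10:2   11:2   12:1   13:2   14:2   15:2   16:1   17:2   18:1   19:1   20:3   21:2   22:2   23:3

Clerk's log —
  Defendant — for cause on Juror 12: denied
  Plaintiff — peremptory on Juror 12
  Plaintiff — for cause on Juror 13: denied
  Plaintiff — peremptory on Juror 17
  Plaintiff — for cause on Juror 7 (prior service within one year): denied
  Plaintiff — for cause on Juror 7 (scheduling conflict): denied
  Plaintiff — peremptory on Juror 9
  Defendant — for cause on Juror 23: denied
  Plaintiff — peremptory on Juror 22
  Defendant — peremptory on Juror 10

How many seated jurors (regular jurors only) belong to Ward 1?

4

Removed: #9, #10, #12, #17, #22.
Seated jurors 1–8: #1, #2, #3, #4, #5, #6, #7, #8 (alternates #11 not counted).
Of those, in Ward 1: #3, #4, #6, #7 → 4.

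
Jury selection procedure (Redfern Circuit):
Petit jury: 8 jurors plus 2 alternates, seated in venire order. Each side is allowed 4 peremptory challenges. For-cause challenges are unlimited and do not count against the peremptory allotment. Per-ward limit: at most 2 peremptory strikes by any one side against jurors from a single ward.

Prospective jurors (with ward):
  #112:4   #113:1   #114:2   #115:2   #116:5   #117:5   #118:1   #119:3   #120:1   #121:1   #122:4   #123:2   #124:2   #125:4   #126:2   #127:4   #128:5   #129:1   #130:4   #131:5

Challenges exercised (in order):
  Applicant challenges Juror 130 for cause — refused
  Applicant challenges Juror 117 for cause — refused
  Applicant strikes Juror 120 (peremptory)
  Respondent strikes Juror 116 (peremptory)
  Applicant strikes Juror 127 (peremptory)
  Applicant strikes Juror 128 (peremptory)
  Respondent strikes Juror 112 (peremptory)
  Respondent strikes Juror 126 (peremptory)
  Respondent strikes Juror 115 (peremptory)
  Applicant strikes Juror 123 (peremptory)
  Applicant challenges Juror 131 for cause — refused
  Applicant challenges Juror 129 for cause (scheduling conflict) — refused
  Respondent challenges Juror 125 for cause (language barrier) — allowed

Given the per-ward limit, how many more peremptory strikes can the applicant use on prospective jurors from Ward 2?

Applicant peremptories so far: #120, #127, #128, #123 — 4 of 4 used, 0 left overall.
Against Ward 2: #123 — 1 used; per-ward cap 2 leaves 1.
Binding limit: min(0, 1) = 0.

0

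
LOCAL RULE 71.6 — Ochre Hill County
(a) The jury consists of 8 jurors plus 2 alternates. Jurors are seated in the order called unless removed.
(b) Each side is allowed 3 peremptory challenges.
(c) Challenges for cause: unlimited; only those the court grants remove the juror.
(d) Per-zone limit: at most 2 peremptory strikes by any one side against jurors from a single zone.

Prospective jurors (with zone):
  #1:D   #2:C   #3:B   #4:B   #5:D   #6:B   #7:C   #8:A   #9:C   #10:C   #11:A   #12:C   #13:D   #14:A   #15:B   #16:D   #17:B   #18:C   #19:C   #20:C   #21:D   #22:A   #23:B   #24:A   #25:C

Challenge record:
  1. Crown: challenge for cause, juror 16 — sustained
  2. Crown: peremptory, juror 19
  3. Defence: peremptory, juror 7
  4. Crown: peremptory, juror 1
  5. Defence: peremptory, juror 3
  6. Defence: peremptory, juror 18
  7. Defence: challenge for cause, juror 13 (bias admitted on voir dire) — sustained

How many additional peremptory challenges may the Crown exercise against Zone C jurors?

Crown peremptories so far: #19, #1 — 2 of 3 used, 1 left overall.
Against Zone C: #19 — 1 used; per-zone cap 2 leaves 1.
Binding limit: min(1, 1) = 1.

1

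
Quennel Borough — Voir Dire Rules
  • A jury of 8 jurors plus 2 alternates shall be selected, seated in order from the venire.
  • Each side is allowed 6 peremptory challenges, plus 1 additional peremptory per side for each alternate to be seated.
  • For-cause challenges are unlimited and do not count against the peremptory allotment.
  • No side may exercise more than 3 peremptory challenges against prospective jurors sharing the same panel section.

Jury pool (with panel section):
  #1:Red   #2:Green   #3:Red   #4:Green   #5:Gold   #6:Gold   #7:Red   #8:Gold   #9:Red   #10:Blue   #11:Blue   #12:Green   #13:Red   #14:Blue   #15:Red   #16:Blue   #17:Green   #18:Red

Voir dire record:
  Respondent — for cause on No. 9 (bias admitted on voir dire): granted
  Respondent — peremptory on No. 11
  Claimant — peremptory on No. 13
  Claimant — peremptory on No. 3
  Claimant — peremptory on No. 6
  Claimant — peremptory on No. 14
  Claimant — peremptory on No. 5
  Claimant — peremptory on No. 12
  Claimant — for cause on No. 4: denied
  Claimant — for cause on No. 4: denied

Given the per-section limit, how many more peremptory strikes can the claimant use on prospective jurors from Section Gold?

Claimant peremptories so far: #13, #3, #6, #14, #5, #12 — 6 of 8 used, 2 left overall.
Against Section Gold: #6, #5 — 2 used; per-section cap 3 leaves 1.
Binding limit: min(2, 1) = 1.

1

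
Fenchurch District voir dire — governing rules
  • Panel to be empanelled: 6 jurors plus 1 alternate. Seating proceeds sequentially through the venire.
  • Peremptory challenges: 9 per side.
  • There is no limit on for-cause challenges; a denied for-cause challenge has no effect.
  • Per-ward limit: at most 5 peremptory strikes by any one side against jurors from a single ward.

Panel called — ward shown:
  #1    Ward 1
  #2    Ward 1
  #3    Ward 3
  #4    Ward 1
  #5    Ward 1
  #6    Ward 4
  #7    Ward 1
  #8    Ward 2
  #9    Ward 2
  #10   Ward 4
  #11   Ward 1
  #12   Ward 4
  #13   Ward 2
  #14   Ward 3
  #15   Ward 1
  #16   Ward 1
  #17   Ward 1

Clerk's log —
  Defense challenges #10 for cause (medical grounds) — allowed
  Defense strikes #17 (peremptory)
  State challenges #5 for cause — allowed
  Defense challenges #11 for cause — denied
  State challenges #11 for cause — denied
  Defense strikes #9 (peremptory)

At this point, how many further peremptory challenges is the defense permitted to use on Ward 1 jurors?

Defense peremptories so far: #17, #9 — 2 of 9 used, 7 left overall.
Against Ward 1: #17 — 1 used; per-ward cap 5 leaves 4.
Binding limit: min(7, 4) = 4.

4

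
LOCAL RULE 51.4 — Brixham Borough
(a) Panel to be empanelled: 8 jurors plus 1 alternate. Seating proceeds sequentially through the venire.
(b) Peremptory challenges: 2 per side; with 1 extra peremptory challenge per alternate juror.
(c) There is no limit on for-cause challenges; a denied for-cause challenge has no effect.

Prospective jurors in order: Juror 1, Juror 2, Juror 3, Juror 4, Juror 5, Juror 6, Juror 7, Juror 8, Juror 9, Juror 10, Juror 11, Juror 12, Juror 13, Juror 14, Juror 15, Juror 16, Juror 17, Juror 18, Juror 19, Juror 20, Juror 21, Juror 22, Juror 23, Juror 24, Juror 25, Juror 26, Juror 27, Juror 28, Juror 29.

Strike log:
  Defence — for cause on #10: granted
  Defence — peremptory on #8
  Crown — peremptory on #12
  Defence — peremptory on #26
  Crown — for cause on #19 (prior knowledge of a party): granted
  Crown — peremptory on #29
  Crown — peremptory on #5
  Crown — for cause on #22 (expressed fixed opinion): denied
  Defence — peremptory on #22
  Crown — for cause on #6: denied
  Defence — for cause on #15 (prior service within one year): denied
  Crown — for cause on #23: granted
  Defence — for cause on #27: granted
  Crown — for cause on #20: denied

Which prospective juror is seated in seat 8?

Removed: #5, #8, #10, #12, #19, #22, #23, #26, #27, #29. (#6, #15, #20 stay — for-cause denied.)
Seating in order: seats 1–8 → #1, #2, #3, #4, #6, #7, #9, #11; alternates → #13.
So seat 8 is #11.

11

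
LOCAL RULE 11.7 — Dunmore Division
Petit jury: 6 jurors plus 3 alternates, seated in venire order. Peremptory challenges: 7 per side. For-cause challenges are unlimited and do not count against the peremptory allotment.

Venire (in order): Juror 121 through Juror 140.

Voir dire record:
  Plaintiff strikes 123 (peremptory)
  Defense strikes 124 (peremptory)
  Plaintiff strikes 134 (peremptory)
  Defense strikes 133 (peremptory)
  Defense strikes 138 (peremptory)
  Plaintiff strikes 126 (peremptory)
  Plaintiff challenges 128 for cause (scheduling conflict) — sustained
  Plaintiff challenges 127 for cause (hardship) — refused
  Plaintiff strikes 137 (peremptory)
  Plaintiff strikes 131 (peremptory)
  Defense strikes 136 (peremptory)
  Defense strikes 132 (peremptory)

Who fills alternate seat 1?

Removed: #123, #124, #126, #128, #131, #132, #133, #134, #136, #137, #138. (#127 stays — for-cause denied.)
Filling seats in venire order through position 7: #121, #122, #125, #127, #129, #130, #135.
So alternate 1 is #135.

135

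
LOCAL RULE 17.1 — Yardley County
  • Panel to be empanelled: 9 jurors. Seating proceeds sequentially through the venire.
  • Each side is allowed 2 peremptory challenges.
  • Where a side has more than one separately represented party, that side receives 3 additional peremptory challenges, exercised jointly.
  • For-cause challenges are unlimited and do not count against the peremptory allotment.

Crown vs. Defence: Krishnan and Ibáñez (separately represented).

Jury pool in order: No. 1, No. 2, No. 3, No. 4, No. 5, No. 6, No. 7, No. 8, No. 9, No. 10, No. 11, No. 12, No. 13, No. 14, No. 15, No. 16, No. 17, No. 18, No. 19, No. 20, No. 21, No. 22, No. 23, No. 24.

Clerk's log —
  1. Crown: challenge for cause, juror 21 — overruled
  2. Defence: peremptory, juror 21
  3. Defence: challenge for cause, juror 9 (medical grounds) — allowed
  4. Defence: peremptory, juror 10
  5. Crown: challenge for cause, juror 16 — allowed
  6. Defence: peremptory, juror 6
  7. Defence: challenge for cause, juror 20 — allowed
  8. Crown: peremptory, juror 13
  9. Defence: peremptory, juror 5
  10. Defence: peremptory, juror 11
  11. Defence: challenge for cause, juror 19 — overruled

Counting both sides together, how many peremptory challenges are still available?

1

Crown allotment: 2. Defence allotment: 2 base + 3 multi-party = 5.
Crown peremptories used: #13 — 1 (for-cause on #21, #16 don't count).
Defence peremptories used: #21, #10, #6, #5, #11 — 5 (for-cause on #9, #20, #19 don't count).
Remaining: (2 − 1) + (5 − 5) = 1.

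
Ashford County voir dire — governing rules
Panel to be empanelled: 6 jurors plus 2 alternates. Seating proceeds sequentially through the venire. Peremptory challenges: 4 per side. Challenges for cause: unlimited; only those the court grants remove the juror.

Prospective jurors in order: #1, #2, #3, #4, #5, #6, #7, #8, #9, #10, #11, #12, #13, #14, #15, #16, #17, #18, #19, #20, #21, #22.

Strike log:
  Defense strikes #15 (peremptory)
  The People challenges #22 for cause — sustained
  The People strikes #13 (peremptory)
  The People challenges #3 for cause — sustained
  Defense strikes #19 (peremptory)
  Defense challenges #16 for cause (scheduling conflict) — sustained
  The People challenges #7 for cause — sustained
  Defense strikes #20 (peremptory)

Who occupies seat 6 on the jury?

Removed: #3, #7, #13, #15, #16, #19, #20, #22.
Seating in order: seats 1–6 → #1, #2, #4, #5, #6, #8; alternates → #9, #10.
So seat 6 is #8.

8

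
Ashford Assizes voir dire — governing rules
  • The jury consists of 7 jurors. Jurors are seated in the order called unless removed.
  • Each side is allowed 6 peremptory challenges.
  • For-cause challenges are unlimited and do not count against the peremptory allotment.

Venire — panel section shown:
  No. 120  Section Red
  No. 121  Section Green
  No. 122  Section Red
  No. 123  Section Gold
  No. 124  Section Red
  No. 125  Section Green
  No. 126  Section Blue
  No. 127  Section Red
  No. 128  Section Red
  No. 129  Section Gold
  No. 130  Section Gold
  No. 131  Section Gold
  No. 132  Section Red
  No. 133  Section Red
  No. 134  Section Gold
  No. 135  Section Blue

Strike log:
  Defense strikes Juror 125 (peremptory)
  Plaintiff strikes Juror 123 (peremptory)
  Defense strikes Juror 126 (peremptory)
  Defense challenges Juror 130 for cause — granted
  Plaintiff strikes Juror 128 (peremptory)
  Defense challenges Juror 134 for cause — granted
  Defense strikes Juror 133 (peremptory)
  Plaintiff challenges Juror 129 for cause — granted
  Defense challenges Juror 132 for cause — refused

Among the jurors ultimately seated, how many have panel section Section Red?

Removed: #123, #125, #126, #128, #129, #130, #133, #134.
Seated jurors 1–7: #120, #121, #122, #124, #127, #131, #132.
Of those, in Section Red: #120, #122, #124, #127, #132 → 5.

5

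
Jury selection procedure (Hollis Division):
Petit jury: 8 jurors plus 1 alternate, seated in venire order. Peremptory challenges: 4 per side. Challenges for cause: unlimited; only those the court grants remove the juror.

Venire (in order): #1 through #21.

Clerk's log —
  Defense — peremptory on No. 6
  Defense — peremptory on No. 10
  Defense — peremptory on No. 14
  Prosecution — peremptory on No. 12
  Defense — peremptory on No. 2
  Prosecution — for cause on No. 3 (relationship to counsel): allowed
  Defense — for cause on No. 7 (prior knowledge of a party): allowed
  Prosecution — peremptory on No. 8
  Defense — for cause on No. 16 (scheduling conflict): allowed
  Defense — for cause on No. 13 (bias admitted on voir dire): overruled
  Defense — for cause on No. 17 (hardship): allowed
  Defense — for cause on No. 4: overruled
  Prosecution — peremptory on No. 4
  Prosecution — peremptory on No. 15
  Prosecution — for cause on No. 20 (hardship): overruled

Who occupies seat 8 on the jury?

Removed: #2, #3, #4, #6, #7, #8, #10, #12, #14, #15, #16, #17. (#13, #20 stay — for-cause denied.)
Seating in order: seats 1–8 → #1, #5, #9, #11, #13, #18, #19, #20; alternates → #21.
So seat 8 is #20.

20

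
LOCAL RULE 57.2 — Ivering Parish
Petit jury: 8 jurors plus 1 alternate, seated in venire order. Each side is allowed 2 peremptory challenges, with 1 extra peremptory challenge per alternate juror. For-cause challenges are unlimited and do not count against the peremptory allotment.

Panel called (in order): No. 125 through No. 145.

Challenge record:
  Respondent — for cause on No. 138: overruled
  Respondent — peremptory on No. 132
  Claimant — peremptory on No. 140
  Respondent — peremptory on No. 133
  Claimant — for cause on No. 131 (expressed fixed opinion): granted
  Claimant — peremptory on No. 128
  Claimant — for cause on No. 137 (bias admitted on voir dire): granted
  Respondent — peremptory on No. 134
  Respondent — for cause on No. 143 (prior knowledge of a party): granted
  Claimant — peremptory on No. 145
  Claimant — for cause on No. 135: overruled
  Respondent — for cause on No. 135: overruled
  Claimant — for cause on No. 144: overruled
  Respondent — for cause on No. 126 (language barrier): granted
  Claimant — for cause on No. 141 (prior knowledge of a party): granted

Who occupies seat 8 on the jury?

139

Removed: #126, #128, #131, #132, #133, #134, #137, #140, #141, #143, #145. (#135, #138, #144 stay — for-cause denied.)
Filling seats in venire order through position 8: #125, #127, #129, #130, #135, #136, #138, #139.
So seat 8 is #139.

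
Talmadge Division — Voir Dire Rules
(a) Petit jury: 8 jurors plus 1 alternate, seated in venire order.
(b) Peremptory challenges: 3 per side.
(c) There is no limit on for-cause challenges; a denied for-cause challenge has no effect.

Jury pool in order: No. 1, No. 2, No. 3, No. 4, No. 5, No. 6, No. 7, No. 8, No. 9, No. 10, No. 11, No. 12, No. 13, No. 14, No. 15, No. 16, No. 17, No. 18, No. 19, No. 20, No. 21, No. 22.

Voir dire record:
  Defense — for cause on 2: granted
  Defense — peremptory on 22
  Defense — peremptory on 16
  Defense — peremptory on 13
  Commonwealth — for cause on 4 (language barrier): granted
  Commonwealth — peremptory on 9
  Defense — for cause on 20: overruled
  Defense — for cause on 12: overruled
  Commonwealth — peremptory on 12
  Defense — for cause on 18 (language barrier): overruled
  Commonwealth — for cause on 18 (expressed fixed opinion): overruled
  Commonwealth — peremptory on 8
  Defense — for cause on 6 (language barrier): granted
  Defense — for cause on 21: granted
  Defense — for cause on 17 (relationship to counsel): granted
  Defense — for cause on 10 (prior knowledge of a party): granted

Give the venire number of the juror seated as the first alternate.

Removed: #2, #4, #6, #8, #9, #10, #12, #13, #16, #17, #21, #22. (#18, #20 stay — for-cause denied.)
Seating in order: seats 1–8 → #1, #3, #5, #7, #11, #14, #15, #18; alternates → #19.
So alternate 1 is #19.

19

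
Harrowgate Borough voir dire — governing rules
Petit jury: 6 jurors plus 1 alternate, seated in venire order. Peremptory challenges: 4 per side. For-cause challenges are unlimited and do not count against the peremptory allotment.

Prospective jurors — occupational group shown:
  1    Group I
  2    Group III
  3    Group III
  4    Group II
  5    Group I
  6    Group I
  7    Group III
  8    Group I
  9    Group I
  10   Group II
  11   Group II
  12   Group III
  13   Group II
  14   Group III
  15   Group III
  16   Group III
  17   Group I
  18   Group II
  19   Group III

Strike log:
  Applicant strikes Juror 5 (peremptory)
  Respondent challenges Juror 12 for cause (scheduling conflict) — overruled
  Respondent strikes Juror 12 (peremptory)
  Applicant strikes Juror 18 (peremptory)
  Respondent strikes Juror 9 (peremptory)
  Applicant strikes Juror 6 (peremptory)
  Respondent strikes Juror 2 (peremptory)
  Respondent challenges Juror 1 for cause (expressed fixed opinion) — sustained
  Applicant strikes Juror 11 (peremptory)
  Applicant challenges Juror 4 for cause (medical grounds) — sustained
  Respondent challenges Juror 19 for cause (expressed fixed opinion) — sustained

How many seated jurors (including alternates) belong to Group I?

Removed: #1, #2, #4, #5, #6, #9, #11, #12, #18, #19.
Seated (7 incl. alternates): #3, #7, #8, #10, #13, #14, #15.
Of those, in Group I: #8 → 1.

1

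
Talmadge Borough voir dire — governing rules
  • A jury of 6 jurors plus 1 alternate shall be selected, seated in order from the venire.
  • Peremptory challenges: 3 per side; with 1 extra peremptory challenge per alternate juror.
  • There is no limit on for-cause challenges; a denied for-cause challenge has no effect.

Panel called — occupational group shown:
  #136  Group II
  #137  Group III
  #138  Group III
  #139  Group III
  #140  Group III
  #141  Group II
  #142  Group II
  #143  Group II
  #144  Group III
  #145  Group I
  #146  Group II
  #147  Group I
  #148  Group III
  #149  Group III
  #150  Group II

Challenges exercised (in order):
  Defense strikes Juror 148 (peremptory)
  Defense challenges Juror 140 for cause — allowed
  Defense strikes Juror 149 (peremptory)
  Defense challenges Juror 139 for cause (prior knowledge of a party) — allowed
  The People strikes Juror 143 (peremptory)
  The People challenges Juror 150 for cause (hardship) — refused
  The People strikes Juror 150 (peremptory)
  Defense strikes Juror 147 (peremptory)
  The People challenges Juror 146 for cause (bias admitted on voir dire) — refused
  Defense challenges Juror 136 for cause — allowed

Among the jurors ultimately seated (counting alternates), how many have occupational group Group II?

3

Removed: #136, #139, #140, #143, #147, #148, #149, #150.
Seated (7 incl. alternates): #137, #138, #141, #142, #144, #145, #146.
Of those, in Group II: #141, #142, #146 → 3.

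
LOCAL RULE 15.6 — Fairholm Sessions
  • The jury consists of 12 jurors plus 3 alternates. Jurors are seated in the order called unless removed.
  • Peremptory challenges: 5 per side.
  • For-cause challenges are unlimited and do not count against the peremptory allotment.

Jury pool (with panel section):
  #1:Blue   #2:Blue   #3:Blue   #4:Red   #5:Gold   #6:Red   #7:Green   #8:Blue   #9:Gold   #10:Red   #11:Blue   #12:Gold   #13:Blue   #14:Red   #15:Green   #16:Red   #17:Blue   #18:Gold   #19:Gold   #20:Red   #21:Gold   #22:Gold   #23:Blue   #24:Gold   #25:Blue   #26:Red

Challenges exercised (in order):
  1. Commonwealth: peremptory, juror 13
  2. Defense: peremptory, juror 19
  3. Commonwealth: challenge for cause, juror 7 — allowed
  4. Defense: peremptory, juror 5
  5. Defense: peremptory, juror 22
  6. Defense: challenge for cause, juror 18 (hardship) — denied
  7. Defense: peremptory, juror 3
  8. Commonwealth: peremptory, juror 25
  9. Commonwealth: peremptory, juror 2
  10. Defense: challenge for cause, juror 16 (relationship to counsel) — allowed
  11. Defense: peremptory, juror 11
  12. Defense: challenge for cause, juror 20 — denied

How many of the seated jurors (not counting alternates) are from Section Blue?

Removed: #2, #3, #5, #7, #11, #13, #16, #19, #22, #25.
Seated jurors 1–12: #1, #4, #6, #8, #9, #10, #12, #14, #15, #17, #18, #20 (alternates #21, #23, #24 not counted).
Of those, in Section Blue: #1, #8, #17 → 3.

3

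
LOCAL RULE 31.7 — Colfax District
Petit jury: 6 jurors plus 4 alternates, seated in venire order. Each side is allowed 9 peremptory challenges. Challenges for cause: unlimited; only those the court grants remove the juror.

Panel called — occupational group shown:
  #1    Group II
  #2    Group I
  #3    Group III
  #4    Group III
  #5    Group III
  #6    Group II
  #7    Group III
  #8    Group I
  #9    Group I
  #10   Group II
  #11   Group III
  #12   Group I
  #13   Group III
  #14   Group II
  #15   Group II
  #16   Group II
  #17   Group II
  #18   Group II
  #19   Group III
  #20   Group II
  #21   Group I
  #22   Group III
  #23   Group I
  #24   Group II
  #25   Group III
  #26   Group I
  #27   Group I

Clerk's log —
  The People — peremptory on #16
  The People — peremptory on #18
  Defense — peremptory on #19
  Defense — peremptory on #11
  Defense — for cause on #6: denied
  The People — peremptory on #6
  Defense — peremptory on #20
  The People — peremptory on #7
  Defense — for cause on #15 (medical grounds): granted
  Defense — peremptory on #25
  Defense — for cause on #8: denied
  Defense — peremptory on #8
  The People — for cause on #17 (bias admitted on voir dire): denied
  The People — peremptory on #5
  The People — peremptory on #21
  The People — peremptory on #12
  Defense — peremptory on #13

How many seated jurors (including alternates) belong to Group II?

Removed: #5, #6, #7, #8, #11, #12, #13, #15, #16, #18, #19, #20, #21, #25.
Seated (10 incl. alternates): #1, #2, #3, #4, #9, #10, #14, #17, #22, #23.
Of those, in Group II: #1, #10, #14, #17 → 4.

4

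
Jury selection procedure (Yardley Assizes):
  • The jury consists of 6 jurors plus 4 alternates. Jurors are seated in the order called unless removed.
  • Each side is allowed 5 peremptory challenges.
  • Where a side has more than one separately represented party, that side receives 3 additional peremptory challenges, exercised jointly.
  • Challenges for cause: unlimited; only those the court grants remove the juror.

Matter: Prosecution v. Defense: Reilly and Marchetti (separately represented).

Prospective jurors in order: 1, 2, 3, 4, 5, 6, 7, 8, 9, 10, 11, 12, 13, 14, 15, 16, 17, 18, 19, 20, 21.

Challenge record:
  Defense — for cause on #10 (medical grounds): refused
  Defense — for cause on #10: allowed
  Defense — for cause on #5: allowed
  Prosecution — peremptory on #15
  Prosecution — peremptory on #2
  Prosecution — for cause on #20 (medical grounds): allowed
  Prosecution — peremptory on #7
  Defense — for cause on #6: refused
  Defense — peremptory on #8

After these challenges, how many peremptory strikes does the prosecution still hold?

2

Prosecution allotment: 5.
Prosecution peremptories used: #15, #2, #7 — 3 (the for-cause on #20 doesn't count).
Remaining: 5 − 3 = 2.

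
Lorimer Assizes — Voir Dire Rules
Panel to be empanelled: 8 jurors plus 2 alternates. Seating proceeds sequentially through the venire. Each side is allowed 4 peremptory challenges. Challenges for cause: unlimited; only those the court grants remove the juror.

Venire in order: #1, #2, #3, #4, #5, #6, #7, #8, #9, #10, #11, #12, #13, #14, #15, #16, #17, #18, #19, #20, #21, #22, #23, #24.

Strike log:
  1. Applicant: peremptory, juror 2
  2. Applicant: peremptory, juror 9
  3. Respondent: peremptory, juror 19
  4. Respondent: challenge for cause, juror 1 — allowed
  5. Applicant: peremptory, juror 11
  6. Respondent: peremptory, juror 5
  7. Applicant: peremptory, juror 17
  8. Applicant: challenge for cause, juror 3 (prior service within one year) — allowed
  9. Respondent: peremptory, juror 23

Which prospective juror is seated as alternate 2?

16

Removed: #1, #2, #3, #5, #9, #11, #17, #19, #23.
Seating in order: seats 1–8 → #4, #6, #7, #8, #10, #12, #13, #14; alternates → #15, #16.
So alternate 2 is #16.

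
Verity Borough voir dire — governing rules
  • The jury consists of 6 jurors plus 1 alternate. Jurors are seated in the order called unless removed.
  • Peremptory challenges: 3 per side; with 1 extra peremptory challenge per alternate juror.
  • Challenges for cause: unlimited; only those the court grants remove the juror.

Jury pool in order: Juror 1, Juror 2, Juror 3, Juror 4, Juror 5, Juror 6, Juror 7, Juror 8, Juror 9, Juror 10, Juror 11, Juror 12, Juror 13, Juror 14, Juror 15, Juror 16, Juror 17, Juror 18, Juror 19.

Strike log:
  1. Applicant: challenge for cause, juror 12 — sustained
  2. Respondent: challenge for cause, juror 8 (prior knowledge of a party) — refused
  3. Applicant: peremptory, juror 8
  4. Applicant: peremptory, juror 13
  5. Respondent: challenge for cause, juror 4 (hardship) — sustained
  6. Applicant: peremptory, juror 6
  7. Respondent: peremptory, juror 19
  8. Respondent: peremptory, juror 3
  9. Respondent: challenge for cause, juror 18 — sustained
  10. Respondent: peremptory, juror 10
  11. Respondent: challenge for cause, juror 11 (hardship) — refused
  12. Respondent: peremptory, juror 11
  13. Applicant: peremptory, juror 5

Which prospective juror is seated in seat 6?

15

Removed: #3, #4, #5, #6, #8, #10, #11, #12, #13, #18, #19.
Seating in order: seats 1–6 → #1, #2, #7, #9, #14, #15; alternates → #16.
So seat 6 is #15.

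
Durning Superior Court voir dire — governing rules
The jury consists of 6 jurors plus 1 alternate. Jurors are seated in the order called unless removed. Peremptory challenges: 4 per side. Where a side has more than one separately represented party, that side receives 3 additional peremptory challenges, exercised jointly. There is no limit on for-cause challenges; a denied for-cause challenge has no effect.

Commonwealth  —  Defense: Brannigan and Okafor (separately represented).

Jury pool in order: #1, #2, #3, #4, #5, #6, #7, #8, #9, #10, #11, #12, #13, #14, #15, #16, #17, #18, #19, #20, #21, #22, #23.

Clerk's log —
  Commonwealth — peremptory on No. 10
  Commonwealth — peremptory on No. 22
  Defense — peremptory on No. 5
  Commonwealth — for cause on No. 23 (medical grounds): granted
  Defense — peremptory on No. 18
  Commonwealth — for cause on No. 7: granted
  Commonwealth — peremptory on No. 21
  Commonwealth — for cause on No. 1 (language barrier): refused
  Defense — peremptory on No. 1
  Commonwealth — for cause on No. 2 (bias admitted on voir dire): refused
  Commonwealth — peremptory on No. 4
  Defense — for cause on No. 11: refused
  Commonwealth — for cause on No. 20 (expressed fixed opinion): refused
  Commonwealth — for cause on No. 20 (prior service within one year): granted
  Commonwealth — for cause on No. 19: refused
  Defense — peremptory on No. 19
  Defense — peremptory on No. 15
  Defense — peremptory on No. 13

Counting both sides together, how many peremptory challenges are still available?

1

Commonwealth allotment: 4. Defense allotment: 4 base + 3 multi-party = 7.
Commonwealth peremptories used: #10, #22, #21, #4 — 4 (for-cause on #23, #7, #1, #2, #20, #20, #19 don't count).
Defense peremptories used: #5, #18, #1, #19, #15, #13 — 6 (the for-cause on #11 doesn't count).
Remaining: (4 − 4) + (7 − 6) = 1.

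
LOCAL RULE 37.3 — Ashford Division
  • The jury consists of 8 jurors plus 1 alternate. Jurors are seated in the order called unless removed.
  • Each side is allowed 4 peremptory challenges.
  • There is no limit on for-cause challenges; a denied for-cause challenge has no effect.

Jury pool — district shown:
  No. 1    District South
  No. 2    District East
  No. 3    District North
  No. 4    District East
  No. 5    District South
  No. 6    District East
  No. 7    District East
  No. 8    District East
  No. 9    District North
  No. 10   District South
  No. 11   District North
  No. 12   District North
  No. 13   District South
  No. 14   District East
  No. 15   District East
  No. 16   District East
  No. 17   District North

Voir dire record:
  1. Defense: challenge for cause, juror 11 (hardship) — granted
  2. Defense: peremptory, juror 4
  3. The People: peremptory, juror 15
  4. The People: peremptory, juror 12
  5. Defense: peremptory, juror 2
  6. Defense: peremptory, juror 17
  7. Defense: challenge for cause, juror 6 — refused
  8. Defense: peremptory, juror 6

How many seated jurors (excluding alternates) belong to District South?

4

Removed: #2, #4, #6, #11, #12, #15, #17.
Seated jurors 1–8: #1, #3, #5, #7, #8, #9, #10, #13 (alternates #14 not counted).
Of those, in District South: #1, #5, #10, #13 → 4.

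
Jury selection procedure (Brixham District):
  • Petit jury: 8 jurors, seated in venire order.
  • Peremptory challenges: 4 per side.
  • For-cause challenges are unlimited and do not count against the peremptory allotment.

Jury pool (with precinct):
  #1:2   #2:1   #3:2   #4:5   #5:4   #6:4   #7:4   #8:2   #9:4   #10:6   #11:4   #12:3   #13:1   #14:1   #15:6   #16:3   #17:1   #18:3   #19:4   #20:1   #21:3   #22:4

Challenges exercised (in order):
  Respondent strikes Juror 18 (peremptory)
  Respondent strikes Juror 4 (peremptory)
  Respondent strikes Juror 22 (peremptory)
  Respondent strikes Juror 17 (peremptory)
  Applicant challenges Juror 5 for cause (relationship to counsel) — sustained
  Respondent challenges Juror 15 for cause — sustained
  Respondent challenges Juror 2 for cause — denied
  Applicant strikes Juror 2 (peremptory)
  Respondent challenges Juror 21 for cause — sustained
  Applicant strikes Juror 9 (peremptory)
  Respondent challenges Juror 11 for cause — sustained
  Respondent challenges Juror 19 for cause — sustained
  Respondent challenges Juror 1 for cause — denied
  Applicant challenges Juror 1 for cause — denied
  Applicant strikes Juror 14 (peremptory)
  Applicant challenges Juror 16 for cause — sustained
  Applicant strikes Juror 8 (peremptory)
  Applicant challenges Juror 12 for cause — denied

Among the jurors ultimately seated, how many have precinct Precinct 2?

2

Removed: #2, #4, #5, #8, #9, #11, #14, #15, #16, #17, #18, #19, #21, #22.
Seated jurors 1–8: #1, #3, #6, #7, #10, #12, #13, #20.
Of those, in Precinct 2: #1, #3 → 2.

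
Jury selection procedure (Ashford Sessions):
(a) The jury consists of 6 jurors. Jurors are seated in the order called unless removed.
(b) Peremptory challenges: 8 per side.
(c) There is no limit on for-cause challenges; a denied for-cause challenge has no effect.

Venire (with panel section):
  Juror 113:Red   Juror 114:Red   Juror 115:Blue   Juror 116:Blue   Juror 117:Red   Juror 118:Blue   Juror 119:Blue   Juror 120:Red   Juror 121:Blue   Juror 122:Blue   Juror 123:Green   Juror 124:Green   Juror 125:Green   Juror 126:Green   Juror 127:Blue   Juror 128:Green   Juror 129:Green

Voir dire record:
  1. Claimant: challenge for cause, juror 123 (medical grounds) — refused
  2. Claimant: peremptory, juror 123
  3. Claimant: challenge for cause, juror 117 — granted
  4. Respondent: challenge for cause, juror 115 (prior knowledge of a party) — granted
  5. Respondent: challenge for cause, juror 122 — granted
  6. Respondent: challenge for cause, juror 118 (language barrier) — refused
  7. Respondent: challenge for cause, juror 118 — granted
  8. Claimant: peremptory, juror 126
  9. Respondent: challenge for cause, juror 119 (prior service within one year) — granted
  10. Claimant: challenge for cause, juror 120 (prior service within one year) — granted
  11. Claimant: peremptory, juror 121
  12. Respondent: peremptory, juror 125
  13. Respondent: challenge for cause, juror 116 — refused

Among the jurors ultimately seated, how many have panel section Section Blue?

2

Removed: #115, #117, #118, #119, #120, #121, #122, #123, #125, #126.
Seated jurors 1–6: #113, #114, #116, #124, #127, #128.
Of those, in Section Blue: #116, #127 → 2.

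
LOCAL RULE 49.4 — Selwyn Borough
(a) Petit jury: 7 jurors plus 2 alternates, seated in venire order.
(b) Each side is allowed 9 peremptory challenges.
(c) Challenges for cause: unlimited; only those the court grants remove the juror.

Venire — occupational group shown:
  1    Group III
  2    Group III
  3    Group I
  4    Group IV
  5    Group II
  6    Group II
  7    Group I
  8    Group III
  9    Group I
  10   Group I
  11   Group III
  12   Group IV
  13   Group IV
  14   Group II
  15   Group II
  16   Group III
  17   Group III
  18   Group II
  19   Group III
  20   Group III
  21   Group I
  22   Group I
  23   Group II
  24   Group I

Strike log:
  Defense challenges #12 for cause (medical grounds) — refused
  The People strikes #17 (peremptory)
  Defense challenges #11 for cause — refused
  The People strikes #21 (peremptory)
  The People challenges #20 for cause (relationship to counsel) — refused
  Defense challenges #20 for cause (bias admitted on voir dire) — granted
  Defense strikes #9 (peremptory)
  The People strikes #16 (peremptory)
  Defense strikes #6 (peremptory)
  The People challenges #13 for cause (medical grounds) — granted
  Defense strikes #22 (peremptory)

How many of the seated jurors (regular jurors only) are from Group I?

2

Removed: #6, #9, #13, #16, #17, #20, #21, #22.
Seated jurors 1–7: #1, #2, #3, #4, #5, #7, #8 (alternates #10, #11 not counted).
Of those, in Group I: #3, #7 → 2.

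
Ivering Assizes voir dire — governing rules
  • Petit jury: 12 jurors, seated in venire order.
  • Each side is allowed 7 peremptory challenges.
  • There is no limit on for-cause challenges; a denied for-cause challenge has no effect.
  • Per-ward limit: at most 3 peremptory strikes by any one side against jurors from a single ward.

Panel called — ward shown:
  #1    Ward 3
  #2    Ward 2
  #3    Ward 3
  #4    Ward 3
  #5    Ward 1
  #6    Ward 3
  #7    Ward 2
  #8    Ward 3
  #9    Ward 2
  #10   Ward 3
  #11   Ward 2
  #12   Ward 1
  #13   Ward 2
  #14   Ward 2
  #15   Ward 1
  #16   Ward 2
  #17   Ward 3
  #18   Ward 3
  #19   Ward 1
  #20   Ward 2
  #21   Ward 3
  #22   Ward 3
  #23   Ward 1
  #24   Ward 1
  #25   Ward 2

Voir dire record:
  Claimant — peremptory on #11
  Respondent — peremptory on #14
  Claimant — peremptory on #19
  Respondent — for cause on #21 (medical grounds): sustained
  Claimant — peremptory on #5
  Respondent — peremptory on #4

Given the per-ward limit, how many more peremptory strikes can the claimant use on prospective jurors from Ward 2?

2

Claimant peremptories so far: #11, #19, #5 — 3 of 7 used, 4 left overall.
Against Ward 2: #11 — 1 used; per-ward cap 3 leaves 2.
Binding limit: min(4, 2) = 2.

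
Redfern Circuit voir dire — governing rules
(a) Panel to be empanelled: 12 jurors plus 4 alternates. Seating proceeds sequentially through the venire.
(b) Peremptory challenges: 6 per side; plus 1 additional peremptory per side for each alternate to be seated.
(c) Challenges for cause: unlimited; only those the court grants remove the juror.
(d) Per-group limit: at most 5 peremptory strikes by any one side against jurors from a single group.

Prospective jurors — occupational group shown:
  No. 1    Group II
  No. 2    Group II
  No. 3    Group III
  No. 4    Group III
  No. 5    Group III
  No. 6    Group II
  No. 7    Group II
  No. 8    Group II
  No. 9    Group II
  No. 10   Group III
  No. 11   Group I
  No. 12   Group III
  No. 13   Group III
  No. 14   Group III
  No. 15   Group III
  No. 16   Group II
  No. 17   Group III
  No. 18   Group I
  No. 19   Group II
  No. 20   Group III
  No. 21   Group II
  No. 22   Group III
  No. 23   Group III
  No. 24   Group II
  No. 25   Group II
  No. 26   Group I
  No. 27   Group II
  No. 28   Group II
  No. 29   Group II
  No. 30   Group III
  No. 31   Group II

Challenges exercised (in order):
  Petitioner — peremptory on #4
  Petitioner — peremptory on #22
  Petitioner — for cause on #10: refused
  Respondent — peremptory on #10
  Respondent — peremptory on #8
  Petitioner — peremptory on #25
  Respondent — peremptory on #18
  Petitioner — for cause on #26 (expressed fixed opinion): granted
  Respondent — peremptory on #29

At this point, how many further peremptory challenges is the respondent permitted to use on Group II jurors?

Respondent peremptories so far: #10, #8, #18, #29 — 4 of 10 used, 6 left overall.
Against Group II: #8, #29 — 2 used; per-group cap 5 leaves 3.
Binding limit: min(6, 3) = 3.

3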